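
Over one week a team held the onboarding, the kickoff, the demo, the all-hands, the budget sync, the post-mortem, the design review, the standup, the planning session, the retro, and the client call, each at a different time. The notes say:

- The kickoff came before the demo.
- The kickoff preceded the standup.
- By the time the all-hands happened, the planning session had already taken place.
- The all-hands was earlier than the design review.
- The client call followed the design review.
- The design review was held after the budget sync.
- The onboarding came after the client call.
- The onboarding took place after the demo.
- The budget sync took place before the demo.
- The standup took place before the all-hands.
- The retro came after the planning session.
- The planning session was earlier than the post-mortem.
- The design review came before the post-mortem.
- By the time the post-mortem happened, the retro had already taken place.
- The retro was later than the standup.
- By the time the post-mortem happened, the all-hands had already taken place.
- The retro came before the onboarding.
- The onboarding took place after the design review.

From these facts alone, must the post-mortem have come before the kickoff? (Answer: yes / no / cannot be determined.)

Tracing the constraints gives the kickoff → the standup → the all-hands → the post-mortem, so the kickoff must come before the post-mortem.
That means the post-mortem cannot be before the kickoff.

no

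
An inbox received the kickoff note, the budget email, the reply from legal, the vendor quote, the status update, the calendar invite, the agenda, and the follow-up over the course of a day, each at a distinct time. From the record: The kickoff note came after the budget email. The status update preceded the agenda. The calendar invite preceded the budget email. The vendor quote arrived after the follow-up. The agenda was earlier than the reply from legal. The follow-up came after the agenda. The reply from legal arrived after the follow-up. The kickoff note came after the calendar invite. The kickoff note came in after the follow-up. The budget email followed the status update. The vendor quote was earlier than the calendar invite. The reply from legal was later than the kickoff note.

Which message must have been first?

the status update

The status update has a chain of constraints placing it before every other message, so the status update must be first.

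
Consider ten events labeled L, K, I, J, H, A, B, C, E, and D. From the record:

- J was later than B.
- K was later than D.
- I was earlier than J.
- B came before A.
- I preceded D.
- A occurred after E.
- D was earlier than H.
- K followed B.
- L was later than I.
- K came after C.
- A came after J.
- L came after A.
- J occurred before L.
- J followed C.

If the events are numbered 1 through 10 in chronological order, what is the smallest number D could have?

2

I must come before D — 1 forced predecessor.
Nothing else is forced ahead of D, so its earliest slot is position 1 + 1 = 2.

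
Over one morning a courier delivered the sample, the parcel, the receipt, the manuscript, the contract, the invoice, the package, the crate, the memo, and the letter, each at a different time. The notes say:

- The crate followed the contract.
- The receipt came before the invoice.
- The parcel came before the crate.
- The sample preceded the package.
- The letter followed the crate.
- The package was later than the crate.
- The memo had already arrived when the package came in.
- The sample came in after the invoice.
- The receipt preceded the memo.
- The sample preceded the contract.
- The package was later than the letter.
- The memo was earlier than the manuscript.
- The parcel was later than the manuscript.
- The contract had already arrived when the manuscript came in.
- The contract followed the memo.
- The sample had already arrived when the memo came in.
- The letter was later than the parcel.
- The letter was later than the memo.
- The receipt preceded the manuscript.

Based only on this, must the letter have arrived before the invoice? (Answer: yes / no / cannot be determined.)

no

Tracing the constraints gives the invoice → the sample → the memo → the letter, so the invoice must come before the letter.
That means the letter cannot be before the invoice.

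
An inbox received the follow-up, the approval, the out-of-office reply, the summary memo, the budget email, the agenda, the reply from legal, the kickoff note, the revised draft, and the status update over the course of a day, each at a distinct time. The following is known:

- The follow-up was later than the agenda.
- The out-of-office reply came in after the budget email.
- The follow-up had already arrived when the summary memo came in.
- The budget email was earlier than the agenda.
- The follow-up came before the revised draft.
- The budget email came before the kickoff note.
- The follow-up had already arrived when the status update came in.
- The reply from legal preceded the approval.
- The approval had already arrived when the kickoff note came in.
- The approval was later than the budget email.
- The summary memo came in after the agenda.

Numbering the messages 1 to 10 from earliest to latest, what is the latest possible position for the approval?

9

The approval must come before the kickoff note — 1 message forced after it.
Everything else can be placed before the approval in some valid order, so the approval can sit as late as position 10 − 1 = 9.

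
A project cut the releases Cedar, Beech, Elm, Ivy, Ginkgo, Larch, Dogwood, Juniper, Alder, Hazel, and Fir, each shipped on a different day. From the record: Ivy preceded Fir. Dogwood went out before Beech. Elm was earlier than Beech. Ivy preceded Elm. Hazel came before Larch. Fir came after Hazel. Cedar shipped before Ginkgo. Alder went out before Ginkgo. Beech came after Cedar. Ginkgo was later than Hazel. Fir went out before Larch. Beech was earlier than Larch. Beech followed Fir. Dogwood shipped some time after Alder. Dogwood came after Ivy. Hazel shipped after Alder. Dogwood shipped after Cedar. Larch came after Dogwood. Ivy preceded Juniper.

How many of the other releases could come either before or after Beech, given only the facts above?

Forced before Beech: Alder, Cedar, Dogwood, Elm, Fir, Hazel, and Ivy; forced after Beech: Larch.
That leaves Ginkgo and Juniper with no forced order relative to Beech — 2.

2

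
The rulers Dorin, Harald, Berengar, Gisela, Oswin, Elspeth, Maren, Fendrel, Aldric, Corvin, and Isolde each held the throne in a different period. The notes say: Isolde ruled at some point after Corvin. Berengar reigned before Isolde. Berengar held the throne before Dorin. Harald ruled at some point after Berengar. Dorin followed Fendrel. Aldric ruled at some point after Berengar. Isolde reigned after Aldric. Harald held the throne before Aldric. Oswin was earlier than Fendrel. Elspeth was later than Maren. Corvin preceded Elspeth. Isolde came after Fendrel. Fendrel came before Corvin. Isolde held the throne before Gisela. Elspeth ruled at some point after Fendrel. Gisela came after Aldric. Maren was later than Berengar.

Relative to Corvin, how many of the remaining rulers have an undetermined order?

5

Forced before Corvin: Fendrel and Oswin; forced after Corvin: Elspeth, Gisela, and Isolde.
That leaves Aldric, Berengar, Dorin, Harald, and Maren with no forced order relative to Corvin — 5.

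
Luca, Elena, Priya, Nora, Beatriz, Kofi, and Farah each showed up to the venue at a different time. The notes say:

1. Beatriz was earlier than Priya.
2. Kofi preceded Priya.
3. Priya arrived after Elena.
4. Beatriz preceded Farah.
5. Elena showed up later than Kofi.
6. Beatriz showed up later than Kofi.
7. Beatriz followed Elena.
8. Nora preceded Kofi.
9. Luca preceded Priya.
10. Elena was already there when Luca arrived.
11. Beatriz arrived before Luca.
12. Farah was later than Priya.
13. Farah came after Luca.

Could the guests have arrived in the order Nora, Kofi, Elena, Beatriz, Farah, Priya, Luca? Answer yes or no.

no

The constraints require Luca before Priya, but in the proposed sequence Priya appears ahead of Luca. That one violation is enough.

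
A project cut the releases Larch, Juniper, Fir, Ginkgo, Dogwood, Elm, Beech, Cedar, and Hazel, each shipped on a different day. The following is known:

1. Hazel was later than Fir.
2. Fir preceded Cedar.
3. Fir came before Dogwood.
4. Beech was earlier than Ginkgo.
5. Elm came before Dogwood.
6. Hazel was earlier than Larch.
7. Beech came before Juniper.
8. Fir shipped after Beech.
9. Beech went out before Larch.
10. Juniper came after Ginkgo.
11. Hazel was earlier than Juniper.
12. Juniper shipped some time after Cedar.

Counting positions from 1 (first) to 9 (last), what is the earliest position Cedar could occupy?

3

Beech and Fir must both come before Cedar — 2 forced predecessors.
Nothing else is forced ahead of Cedar, so its earliest slot is position 2 + 1 = 3.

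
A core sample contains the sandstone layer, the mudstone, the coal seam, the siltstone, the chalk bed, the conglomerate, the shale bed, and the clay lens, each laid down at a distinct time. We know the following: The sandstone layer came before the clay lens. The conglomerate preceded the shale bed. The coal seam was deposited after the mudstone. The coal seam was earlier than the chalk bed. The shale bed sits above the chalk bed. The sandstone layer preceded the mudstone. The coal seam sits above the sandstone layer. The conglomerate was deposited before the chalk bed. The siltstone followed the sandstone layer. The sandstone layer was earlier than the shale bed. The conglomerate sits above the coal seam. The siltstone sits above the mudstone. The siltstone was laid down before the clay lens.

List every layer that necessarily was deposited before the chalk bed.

the coal seam, the conglomerate, the mudstone, the sandstone layer

Directly stated before the chalk bed: the coal seam and the conglomerate.
The mudstone reaches the chalk bed via the mudstone → the coal seam → the chalk bed.
The sandstone layer reaches the chalk bed via the sandstone layer → the coal seam → the chalk bed.
No chain forces the siltstone (or any of the others) ahead of the chalk bed.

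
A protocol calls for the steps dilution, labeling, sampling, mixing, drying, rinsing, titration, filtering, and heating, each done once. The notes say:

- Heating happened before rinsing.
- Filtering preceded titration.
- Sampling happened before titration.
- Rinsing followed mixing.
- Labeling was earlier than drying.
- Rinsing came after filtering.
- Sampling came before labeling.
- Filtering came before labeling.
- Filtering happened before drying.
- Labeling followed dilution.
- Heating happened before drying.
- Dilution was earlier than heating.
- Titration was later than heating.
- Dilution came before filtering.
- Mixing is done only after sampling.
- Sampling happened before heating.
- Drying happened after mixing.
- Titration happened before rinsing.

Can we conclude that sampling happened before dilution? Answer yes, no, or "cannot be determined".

No chain of stated constraints runs from sampling to dilution, and none runs from dilution to sampling either.
So the relative order of sampling and dilution is not fixed by the given facts.

cannot be determined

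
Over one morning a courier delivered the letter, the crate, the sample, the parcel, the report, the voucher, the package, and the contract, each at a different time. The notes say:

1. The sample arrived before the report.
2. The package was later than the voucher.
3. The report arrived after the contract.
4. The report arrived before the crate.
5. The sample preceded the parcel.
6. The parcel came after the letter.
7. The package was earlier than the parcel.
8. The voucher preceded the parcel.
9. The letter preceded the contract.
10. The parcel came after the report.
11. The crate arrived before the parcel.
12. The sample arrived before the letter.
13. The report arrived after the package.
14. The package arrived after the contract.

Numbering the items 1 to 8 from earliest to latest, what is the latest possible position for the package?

The package must come before the crate, the parcel, and the report — 3 items forced after it.
Everything else can be placed before the package in some valid order, so the package can sit as late as position 8 − 3 = 5.

5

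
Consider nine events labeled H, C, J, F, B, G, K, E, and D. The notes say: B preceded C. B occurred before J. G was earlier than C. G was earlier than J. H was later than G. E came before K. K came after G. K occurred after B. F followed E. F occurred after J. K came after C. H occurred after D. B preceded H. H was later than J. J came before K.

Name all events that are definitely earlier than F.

B, E, G, J

Directly stated before F: E and J.
B reaches F via B → J → F.
G reaches F via G → J → F.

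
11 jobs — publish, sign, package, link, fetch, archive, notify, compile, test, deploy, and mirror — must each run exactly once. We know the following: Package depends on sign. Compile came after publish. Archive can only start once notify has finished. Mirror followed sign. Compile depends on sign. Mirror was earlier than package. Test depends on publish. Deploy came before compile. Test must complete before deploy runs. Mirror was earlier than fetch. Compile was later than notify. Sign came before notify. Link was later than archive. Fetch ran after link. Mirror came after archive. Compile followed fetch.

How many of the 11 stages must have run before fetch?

5

Directly stated before fetch: link and mirror.
Archive reaches fetch via archive → mirror → fetch.
Notify reaches fetch via notify → archive → mirror → fetch.
Sign reaches fetch via sign → mirror → fetch.
No chain forces compile (or any of the others) ahead of fetch.
That's archive, link, mirror, notify, and sign — 5 in all.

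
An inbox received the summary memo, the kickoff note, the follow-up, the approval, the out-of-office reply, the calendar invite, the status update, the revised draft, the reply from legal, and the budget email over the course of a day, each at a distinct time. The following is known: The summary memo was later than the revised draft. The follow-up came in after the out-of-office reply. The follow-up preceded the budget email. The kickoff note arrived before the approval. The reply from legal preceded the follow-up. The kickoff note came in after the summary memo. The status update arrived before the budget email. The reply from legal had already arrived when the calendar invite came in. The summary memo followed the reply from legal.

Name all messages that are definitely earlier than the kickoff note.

Directly stated before the kickoff note: the summary memo.
The reply from legal reaches the kickoff note via the reply from legal → the summary memo → the kickoff note.
The revised draft reaches the kickoff note via the revised draft → the summary memo → the kickoff note.

the reply from legal, the revised draft, the summary memo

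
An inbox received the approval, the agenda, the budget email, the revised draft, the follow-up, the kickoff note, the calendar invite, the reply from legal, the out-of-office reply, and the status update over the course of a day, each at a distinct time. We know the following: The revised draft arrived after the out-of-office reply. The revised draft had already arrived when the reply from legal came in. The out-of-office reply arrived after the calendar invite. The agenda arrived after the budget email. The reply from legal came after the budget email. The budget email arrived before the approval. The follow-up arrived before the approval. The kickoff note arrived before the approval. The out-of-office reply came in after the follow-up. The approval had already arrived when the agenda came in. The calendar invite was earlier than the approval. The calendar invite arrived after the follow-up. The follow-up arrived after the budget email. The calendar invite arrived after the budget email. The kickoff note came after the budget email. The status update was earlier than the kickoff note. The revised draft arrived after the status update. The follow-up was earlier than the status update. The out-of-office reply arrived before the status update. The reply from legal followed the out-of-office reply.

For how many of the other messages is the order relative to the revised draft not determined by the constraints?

3

Forced before the revised draft: the budget email, the calendar invite, the follow-up, the out-of-office reply, and the status update; forced after the revised draft: the reply from legal.
That leaves the agenda, the approval, and the kickoff note with no forced order relative to the revised draft — 3.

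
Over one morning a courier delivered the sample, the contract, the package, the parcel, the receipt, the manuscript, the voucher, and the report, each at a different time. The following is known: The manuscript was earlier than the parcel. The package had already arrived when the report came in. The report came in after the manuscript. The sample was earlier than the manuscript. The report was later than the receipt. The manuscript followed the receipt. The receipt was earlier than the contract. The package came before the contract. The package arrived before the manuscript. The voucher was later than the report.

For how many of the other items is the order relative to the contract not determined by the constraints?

5

Forced before the contract: the package and the receipt.
That leaves the manuscript, the parcel, the report, the sample, and the voucher with no forced order relative to the contract — 5.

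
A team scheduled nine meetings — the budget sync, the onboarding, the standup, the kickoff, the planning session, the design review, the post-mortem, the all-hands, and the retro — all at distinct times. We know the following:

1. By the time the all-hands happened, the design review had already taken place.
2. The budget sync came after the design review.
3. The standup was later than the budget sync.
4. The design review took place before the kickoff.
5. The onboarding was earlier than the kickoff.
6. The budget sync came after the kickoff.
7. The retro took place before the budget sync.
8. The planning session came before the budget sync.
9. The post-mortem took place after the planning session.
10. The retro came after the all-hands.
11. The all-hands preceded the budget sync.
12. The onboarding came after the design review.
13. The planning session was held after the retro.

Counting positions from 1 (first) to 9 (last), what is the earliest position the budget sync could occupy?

7

The all-hands, the design review, the kickoff, the onboarding, the planning session, and the retro must all come before the budget sync — 6 forced predecessors.
Nothing else is forced ahead of the budget sync, so its earliest slot is position 6 + 1 = 7.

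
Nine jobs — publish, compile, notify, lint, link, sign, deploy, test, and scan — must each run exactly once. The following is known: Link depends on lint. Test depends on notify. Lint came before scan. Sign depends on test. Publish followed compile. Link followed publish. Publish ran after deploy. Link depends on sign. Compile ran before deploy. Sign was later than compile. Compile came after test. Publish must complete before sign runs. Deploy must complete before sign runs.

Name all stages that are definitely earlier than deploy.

Directly stated before deploy: compile.
Notify reaches deploy via notify → test → compile → deploy.
Test reaches deploy via test → compile → deploy.
No chain forces link (or any of the others) ahead of deploy.

compile, notify, test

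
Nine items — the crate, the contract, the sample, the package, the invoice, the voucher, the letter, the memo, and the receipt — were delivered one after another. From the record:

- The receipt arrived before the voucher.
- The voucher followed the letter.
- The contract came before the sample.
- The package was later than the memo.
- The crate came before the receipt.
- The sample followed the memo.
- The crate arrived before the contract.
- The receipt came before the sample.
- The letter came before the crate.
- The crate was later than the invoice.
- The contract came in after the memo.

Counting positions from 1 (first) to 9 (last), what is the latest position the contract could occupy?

The contract must come before the sample — 1 item forced after it.
Everything else can be placed before the contract in some valid order, so the contract can sit as late as position 9 − 1 = 8.

8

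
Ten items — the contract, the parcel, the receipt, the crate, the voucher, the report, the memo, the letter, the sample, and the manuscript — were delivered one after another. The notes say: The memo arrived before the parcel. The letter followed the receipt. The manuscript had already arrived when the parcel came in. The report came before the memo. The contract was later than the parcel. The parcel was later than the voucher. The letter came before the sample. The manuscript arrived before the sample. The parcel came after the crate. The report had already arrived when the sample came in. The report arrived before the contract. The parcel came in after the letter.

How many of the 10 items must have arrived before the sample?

Directly stated before the sample: the letter, the manuscript, and the report.
The receipt reaches the sample via the receipt → the letter → the sample.
No chain forces the crate (or any of the others) ahead of the sample.
That's the letter, the manuscript, the receipt, and the report — 4 in all.

4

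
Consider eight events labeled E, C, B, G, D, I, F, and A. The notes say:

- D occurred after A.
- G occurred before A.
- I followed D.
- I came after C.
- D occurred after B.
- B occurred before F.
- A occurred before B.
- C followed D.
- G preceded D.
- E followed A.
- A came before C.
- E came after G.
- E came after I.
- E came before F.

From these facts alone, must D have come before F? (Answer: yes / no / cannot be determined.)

Chain the constraints: D → I → E → F. Each link is directly stated, so D comes before F.

yes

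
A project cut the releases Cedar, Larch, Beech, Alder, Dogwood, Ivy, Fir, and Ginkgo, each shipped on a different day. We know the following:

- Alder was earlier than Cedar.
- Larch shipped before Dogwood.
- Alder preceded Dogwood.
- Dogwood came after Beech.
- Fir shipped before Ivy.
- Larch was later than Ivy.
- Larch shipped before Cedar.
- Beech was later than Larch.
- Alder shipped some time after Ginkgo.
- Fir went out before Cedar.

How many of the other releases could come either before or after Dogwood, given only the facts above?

1

Forced before Dogwood: Alder, Beech, Fir, Ginkgo, Ivy, and Larch.
That leaves Cedar with no forced order relative to Dogwood — 1.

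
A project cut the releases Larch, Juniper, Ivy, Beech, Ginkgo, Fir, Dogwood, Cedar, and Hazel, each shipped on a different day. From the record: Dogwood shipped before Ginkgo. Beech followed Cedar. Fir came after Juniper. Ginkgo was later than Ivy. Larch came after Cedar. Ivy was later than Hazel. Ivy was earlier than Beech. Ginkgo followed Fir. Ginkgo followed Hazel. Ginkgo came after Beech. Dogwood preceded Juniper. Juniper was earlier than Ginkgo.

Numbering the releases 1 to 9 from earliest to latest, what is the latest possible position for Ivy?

Ivy must come before Beech and Ginkgo — 2 releases forced after it.
Everything else can be placed before Ivy in some valid order, so Ivy can sit as late as position 9 − 2 = 7.

7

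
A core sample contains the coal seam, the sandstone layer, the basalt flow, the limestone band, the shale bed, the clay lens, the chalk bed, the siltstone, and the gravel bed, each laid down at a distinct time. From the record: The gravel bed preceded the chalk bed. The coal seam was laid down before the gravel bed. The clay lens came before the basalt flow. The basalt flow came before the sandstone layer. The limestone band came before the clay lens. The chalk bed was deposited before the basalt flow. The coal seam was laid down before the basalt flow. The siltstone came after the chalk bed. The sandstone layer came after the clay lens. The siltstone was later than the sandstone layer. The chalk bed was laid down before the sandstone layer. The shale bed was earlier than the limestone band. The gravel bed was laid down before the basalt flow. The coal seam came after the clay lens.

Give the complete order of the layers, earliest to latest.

the shale bed, the limestone band, the clay lens, the coal seam, the gravel bed, the chalk bed, the basalt flow, the sandstone layer, the siltstone

The constraints fix every adjacent pair, so only one ordering works:
the shale bed → the limestone band → the clay lens → the coal seam → the gravel bed → the chalk bed → the basalt flow → the sandstone layer → the siltstone.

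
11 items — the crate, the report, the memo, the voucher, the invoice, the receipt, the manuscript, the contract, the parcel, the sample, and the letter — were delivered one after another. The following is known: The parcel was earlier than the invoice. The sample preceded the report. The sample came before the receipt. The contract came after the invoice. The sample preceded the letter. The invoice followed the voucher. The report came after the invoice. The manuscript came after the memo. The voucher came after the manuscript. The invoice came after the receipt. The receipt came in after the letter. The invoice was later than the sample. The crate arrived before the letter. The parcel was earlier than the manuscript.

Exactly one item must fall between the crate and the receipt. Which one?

Tracing the constraints gives the crate → the letter → the receipt, so the letter sits after the crate and before the receipt.
No other item is forced both after the crate and before the receipt.

the letter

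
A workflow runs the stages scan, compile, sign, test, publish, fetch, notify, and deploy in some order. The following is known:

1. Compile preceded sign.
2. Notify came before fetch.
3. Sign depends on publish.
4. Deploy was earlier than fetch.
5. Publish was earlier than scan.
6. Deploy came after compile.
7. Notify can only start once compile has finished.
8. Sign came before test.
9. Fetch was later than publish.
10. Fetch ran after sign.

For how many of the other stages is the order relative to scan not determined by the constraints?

Forced before scan: publish.
That leaves compile, deploy, fetch, notify, sign, and test with no forced order relative to scan — 6.

6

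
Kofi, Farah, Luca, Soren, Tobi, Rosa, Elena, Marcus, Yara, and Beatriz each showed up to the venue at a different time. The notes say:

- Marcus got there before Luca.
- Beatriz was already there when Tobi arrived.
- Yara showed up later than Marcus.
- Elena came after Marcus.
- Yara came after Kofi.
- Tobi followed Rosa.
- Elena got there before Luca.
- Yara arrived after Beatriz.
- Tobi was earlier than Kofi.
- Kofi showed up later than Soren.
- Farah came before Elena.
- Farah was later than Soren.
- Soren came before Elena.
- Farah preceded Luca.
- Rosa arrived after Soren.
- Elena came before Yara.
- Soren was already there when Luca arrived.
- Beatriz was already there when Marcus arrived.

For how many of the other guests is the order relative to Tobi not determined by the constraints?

Forced before Tobi: Beatriz, Rosa, and Soren; forced after Tobi: Kofi and Yara.
That leaves Elena, Farah, Luca, and Marcus with no forced order relative to Tobi — 4.

4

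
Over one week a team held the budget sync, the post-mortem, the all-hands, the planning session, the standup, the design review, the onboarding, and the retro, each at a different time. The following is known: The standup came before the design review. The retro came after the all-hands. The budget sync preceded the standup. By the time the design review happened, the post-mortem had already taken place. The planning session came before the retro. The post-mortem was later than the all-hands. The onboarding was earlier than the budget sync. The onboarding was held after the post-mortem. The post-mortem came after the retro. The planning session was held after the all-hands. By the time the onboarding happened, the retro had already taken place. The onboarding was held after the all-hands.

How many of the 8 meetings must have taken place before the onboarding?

Directly stated before the onboarding: the all-hands, the post-mortem, and the retro.
The planning session reaches the onboarding via the planning session → the retro → the onboarding.
No chain forces the design review (or any of the others) ahead of the onboarding.
That's the all-hands, the planning session, the post-mortem, and the retro — 4 in all.

4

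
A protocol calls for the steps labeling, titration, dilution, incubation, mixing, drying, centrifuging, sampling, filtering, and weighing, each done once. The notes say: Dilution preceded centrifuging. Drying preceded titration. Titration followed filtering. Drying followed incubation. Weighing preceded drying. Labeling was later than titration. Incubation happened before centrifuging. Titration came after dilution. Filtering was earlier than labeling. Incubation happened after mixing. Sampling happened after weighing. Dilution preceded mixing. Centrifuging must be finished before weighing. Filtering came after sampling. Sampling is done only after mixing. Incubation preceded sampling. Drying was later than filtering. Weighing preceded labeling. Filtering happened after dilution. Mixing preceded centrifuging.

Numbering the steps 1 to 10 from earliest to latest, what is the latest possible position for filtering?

7

Filtering must come before drying, labeling, and titration — 3 steps forced after it.
Everything else can be placed before filtering in some valid order, so filtering can sit as late as position 10 − 3 = 7.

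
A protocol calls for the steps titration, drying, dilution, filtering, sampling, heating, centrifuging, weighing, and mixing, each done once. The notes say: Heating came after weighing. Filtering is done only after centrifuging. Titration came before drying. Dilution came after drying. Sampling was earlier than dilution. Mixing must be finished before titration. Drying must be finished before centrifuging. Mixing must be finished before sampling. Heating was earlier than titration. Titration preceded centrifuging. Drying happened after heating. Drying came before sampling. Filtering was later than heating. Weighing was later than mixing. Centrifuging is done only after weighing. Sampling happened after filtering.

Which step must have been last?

dilution

Every other step has a chain of constraints placing it before dilution, so dilution is last.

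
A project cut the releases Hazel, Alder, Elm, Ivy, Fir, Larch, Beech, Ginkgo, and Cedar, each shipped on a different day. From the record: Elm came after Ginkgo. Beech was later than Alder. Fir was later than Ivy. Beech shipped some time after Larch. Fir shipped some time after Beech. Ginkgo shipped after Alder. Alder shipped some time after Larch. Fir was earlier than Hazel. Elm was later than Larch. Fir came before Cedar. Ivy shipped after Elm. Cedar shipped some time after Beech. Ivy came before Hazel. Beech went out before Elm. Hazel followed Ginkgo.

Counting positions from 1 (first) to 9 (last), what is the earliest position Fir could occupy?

Alder, Beech, Elm, Ginkgo, Ivy, and Larch must all come before Fir — 6 forced predecessors.
Nothing else is forced ahead of Fir, so its earliest slot is position 6 + 1 = 7.

7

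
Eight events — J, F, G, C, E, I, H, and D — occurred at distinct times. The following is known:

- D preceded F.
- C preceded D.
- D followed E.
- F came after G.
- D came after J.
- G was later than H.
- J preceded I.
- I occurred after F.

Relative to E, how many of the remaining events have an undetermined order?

4

Forced after E: D, F, and I.
That leaves C, G, H, and J with no forced order relative to E — 4.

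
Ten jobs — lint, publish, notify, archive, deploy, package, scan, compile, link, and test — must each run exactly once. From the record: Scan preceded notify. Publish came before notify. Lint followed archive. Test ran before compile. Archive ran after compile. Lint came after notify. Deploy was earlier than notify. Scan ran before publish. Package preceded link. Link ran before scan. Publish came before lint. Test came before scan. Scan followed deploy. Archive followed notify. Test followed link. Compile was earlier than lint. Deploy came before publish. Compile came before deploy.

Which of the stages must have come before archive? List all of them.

Directly stated before archive: compile and notify.
Deploy reaches archive via deploy → notify → archive.
Link reaches archive via link → test → compile → archive.
Package reaches archive via package → link → test → compile → archive.
Likewise publish, scan, and test each reach archive by chaining the stated constraints.

compile, deploy, link, notify, package, publish, scan, test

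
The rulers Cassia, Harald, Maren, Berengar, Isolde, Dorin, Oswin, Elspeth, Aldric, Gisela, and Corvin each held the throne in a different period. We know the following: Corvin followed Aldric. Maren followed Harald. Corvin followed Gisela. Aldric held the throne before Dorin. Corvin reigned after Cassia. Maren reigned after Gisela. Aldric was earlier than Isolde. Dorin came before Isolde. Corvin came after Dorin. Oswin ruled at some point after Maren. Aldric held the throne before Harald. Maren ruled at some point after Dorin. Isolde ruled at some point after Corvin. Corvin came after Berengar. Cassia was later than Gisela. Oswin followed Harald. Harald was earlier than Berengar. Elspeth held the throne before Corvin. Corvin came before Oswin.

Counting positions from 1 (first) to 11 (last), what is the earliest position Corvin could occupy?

8

Aldric, Berengar, Cassia, Dorin, Elspeth, Gisela, and Harald must all come before Corvin — 7 forced predecessors.
Nothing else is forced ahead of Corvin, so their earliest slot is position 7 + 1 = 8.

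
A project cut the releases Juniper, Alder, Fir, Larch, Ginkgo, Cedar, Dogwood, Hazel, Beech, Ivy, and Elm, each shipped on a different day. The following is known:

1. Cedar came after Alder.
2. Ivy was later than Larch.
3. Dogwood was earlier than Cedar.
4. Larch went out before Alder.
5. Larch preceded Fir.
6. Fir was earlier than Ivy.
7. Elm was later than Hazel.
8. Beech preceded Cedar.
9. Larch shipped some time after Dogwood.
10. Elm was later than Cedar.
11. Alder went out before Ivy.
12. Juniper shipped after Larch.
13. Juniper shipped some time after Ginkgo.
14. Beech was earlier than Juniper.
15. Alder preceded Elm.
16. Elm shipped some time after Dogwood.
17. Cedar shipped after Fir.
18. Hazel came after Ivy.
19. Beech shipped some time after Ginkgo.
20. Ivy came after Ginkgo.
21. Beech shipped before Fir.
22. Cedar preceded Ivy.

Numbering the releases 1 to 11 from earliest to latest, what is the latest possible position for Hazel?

Hazel must come before Elm — 1 release forced after it.
Everything else can be placed before Hazel in some valid order, so Hazel can sit as late as position 11 − 1 = 10.

10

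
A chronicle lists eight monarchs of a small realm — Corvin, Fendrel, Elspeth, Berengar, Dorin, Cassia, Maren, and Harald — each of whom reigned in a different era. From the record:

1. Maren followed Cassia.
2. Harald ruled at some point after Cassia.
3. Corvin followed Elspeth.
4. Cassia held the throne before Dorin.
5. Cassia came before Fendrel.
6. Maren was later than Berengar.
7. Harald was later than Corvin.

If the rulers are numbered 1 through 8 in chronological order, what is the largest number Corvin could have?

Corvin must come before Harald — 1 ruler forced after them.
Everything else can be placed before Corvin in some valid order, so Corvin can sit as late as position 8 − 1 = 7.

7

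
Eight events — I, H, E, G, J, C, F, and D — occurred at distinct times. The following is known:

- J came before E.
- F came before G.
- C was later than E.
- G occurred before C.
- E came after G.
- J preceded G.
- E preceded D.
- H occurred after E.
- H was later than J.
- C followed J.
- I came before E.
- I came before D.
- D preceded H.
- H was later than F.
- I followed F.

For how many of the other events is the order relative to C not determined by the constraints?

Forced before C: E, F, G, I, and J.
That leaves D and H with no forced order relative to C — 2.

2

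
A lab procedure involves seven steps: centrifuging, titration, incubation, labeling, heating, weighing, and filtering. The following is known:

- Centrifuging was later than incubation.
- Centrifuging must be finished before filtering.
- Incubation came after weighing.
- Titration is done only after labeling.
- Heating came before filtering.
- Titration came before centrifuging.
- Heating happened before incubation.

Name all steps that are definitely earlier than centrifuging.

heating, incubation, labeling, titration, weighing

Directly stated before centrifuging: incubation and titration.
Heating reaches centrifuging via heating → incubation → centrifuging.
Labeling reaches centrifuging via labeling → titration → centrifuging.
Weighing reaches centrifuging via weighing → incubation → centrifuging.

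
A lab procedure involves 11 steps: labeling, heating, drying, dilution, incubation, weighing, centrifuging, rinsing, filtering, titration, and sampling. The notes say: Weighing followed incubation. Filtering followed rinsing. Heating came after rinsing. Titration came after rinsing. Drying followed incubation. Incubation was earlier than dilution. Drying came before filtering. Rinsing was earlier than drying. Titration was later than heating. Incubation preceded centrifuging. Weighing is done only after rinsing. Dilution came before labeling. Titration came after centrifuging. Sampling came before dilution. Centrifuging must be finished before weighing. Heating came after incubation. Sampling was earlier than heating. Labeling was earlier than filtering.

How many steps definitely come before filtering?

6

Directly stated before filtering: drying, labeling, and rinsing.
Dilution reaches filtering via dilution → labeling → filtering.
Incubation reaches filtering via incubation → drying → filtering.
Sampling reaches filtering via sampling → dilution → labeling → filtering.
That's dilution, drying, incubation, labeling, rinsing, and sampling — 6 in all.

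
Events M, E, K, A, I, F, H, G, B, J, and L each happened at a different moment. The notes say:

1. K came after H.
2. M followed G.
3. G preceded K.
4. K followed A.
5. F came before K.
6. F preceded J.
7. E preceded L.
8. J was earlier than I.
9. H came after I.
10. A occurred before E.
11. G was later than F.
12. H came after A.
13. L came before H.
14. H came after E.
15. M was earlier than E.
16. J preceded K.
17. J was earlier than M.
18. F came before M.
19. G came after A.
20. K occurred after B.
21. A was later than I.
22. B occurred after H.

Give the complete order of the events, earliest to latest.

The constraints fix every adjacent pair, so only one ordering works:
F → J → I → A → G → M → E → L → H → B → K.

F, J, I, A, G, M, E, L, H, B, K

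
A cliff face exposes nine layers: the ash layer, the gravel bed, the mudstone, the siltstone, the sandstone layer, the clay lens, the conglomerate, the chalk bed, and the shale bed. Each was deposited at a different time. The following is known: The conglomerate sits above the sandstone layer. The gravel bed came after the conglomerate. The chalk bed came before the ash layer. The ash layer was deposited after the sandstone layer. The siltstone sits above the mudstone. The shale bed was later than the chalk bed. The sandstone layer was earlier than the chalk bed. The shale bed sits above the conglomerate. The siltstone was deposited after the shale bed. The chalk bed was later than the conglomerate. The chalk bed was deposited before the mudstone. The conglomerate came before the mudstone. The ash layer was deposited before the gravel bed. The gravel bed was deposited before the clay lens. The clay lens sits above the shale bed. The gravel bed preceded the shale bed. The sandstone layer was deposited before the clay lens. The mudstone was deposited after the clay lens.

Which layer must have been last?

Every other layer has a chain of constraints placing it before the siltstone, so the siltstone is last.

the siltstone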